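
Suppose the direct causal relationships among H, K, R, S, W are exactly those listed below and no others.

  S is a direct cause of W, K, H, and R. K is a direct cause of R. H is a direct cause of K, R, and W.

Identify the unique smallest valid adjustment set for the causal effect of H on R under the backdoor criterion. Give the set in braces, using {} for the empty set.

Variables eligible for adjustment (non-descendants of H, excluding H and R): {S}.
Backdoor paths from H to R:
  P1: H <- S -> K -> R
  P2: H <- S -> R
The empty set is not sufficient: P1 (H <- S -> K -> R) has no collider blocking it and no conditioned non-collider, so it is open.
Try {S}:
  P1: blocked at fork node S ∈ conditioning set.
  P2: blocked at fork node S ∈ conditioning set.
{S} contains no descendant of H and blocks every backdoor path.
{S} is the unique smallest valid adjustment set.

{S}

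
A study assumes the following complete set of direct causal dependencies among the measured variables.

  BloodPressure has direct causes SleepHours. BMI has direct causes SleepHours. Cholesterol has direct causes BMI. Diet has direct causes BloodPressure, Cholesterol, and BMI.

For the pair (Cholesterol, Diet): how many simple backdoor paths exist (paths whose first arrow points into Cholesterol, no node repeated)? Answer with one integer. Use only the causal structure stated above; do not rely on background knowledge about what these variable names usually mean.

A backdoor path from Cholesterol to Diet is any simple undirected path whose first edge points into Cholesterol (i.e. leaves Cholesterol via a parent).
Parents of Cholesterol: {BMI}.
Enumerating:
  P1: Cholesterol <- BMI <- SleepHours -> BloodPressure -> Diet
  P2: Cholesterol <- BMI -> Diet
That exhausts the simple backdoor paths. Count: 2.

2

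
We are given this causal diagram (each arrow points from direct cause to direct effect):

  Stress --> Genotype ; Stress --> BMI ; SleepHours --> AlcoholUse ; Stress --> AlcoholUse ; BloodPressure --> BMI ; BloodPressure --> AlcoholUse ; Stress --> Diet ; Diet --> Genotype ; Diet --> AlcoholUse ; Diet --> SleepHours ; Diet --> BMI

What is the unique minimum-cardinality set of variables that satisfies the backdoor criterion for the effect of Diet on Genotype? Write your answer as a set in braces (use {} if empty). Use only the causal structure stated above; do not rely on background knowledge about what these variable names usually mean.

Variables eligible for adjustment (non-descendants of Diet, excluding Diet and Genotype): {BloodPressure, Stress}.
Backdoor paths from Diet to Genotype:
  P1: Diet <- Stress -> Genotype
The empty set is not sufficient: P1 (Diet <- Stress -> Genotype) has no collider blocking it and no conditioned non-collider, so it is open.
Try {Stress}:
  P1: blocked at fork node Stress ∈ conditioning set.
{Stress} contains no descendant of Diet and blocks every backdoor path.
No other singleton works — e.g. {BloodPressure} leaves P1 open — so {Stress} is the unique smallest valid adjustment set.

{Stress}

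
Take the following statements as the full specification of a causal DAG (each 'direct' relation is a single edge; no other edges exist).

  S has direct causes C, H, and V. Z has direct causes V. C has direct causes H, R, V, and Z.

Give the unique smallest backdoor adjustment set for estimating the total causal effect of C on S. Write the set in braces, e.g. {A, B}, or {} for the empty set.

Variables eligible for adjustment (non-descendants of C, excluding C and S): {H, R, V, Z}.
Backdoor paths from C to S:
  P1: C <- V -> S
  P2: C <- H -> S
  P3: C <- Z <- V -> S
The empty set is not sufficient: P1 (C <- V -> S) has no collider blocking it and no conditioned non-collider, so it is open.
Try {H, V}:
  P1: blocked at fork node V ∈ conditioning set.
  P2: blocked at fork node H ∈ conditioning set.
  P3: blocked at fork node V ∈ conditioning set.
{H, V} contains no descendant of C and blocks every backdoor path.
Every element of {H, V} is needed (dropping H leaves P2 open; dropping V leaves P1 open), so no proper subset is valid.
Among all size-2 subsets of the eligible variables, only {H, V} blocks every backdoor path, so it is the unique smallest valid adjustment set.

{H, V}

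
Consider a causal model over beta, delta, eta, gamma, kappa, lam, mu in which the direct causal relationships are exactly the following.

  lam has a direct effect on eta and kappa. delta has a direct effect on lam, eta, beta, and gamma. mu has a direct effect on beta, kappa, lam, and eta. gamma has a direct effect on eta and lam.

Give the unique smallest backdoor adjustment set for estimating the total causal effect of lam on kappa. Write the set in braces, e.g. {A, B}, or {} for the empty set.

{mu}

Variables eligible for adjustment (non-descendants of lam, excluding lam and kappa): {beta, delta, gamma, mu}.
Backdoor paths from lam to kappa:
  P1: lam <- delta -> gamma -> eta <- mu -> kappa
  P2: lam <- delta -> beta <- mu -> kappa
  P3: lam <- delta -> eta <- mu -> kappa
  P4: lam <- gamma <- delta -> beta <- mu -> kappa
  P5: lam <- gamma <- delta -> eta <- mu -> kappa
  P6: lam <- gamma -> eta <- delta -> beta <- mu -> kappa
  P7: lam <- gamma -> eta <- mu -> kappa
  P8: lam <- mu -> kappa
The empty set is not sufficient: P8 (lam <- mu -> kappa) has no collider blocking it and no conditioned non-collider, so it is open.
Try {mu}:
  P1: blocked at collider eta (neither it nor any descendant is in the conditioning set).
  P2: blocked at collider beta (neither it nor any descendant is in the conditioning set).
  P3: blocked at collider eta (neither it nor any descendant is in the conditioning set).
  P4: blocked at collider beta (neither it nor any descendant is in the conditioning set).
  P5: blocked at collider eta (neither it nor any descendant is in the conditioning set).
  P6: blocked at collider eta (neither it nor any descendant is in the conditioning set).
  P7: blocked at collider eta (neither it nor any descendant is in the conditioning set).
  P8: blocked at fork node mu ∈ conditioning set.
{mu} contains no descendant of lam and blocks every backdoor path.
No other singleton works — e.g. {delta} leaves P8 open — so {mu} is the unique smallest valid adjustment set.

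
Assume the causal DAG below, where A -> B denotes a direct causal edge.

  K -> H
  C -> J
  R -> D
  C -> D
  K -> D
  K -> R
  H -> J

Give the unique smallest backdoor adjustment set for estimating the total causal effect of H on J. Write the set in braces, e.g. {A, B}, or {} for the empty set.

{}

Variables eligible for adjustment (non-descendants of H, excluding H and J): {C, D, K, R}.
Backdoor paths from H to J:
  P1: H <- K -> R -> D <- C -> J
  P2: H <- K -> D <- C -> J
Each backdoor path contains an unconditioned collider, so every path is already blocked with the empty conditioning set:
  P1: blocked at collider D (neither it nor any descendant is in the conditioning set).
  P2: blocked at collider D (neither it nor any descendant is in the conditioning set).
The empty set is therefore the unique smallest valid set.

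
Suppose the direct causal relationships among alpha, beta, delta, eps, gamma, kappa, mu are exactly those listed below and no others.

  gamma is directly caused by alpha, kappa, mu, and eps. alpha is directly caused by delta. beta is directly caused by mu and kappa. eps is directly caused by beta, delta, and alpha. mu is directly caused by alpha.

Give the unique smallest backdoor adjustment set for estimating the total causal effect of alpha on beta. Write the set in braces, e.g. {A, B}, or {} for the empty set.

Variables eligible for adjustment (non-descendants of alpha, excluding alpha and beta): {delta, kappa}.
Backdoor paths from alpha to beta:
  P1: alpha <- delta -> eps <- beta
  P2: alpha <- delta -> eps -> gamma <- kappa -> beta
  P3: alpha <- delta -> eps -> gamma <- mu -> beta
Each backdoor path contains an unconditioned collider, so every path is already blocked with the empty conditioning set:
  P1: blocked at collider eps (neither it nor any descendant is in the conditioning set).
  P2: blocked at collider gamma (neither it nor any descendant is in the conditioning set).
  P3: blocked at collider gamma (neither it nor any descendant is in the conditioning set).
The empty set is therefore the unique smallest valid set.

{}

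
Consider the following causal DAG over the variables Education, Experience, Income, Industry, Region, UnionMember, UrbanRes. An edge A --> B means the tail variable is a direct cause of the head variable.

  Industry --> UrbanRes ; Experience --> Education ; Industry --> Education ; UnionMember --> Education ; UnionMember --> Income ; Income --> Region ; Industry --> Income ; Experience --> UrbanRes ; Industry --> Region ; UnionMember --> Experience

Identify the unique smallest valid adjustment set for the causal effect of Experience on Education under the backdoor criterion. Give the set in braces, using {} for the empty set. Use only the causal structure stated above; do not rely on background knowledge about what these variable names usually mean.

Variables eligible for adjustment (non-descendants of Experience, excluding Experience and Education): {Income, Industry, Region, UnionMember}.
Backdoor paths from Experience to Education:
  P1: Experience <- UnionMember -> Income <- Industry -> Education
  P2: Experience <- UnionMember -> Income -> Region <- Industry -> Education
  P3: Experience <- UnionMember -> Education
The empty set is not sufficient: P3 (Experience <- UnionMember -> Education) has no collider blocking it and no conditioned non-collider, so it is open.
Try {UnionMember}:
  P1: blocked at fork node UnionMember ∈ conditioning set.
  P2: blocked at fork node UnionMember ∈ conditioning set.
  P3: blocked at fork node UnionMember ∈ conditioning set.
{UnionMember} contains no descendant of Experience and blocks every backdoor path.
No other singleton works — e.g. {Industry} leaves P3 open — so {UnionMember} is the unique smallest valid adjustment set.

{UnionMember}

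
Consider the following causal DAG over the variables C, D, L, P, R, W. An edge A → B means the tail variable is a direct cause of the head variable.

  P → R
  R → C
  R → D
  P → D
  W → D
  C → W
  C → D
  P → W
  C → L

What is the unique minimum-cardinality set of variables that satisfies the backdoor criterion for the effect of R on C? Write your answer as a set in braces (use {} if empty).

{}

Variables eligible for adjustment (non-descendants of R, excluding R and C): {P}.
Backdoor paths from R to C:
  P1: R <- P -> W <- C
  P2: R <- P -> W -> D <- C
  P3: R <- P -> D <- C
  P4: R <- P -> D <- W <- C
Each backdoor path contains an unconditioned collider, so every path is already blocked with the empty conditioning set:
  P1: blocked at collider W (neither it nor any descendant is in the conditioning set).
  P2: blocked at collider D (neither it nor any descendant is in the conditioning set).
  P3: blocked at collider D (neither it nor any descendant is in the conditioning set).
  P4: blocked at collider D (neither it nor any descendant is in the conditioning set).
The empty set is therefore the unique smallest valid set.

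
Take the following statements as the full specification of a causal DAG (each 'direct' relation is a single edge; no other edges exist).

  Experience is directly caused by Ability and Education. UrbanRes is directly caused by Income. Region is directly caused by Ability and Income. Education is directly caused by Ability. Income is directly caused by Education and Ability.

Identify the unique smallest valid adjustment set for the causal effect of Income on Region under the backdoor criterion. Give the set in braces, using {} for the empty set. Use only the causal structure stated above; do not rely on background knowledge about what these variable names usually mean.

{Ability}

Variables eligible for adjustment (non-descendants of Income, excluding Income and Region): {Ability, Education, Experience}.
Backdoor paths from Income to Region:
  P1: Income <- Ability -> Region
  P2: Income <- Education <- Ability -> Region
  P3: Income <- Education -> Experience <- Ability -> Region
The empty set is not sufficient: P1 (Income <- Ability -> Region) has no collider blocking it and no conditioned non-collider, so it is open.
Try {Ability}:
  P1: blocked at fork node Ability ∈ conditioning set.
  P2: blocked at fork node Ability ∈ conditioning set.
  P3: blocked at collider Experience (neither it nor any descendant is in the conditioning set).
{Ability} contains no descendant of Income and blocks every backdoor path.
No other singleton works — e.g. {Education} leaves P1 open — so {Ability} is the unique smallest valid adjustment set.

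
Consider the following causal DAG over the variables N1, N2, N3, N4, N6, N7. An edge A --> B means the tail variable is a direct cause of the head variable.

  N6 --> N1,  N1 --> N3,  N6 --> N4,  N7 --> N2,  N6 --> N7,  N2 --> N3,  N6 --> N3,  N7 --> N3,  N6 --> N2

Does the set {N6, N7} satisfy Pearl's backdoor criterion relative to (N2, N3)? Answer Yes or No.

Yes

Backdoor paths from N2 to N3 (paths whose first edge points into N2):
  P1: N2 <- N6 -> N1 -> N3
  P2: N2 <- N6 -> N7 -> N3
  P3: N2 <- N6 -> N3
  P4: N2 <- N7 <- N6 -> N1 -> N3
  P5: N2 <- N7 <- N6 -> N3
  P6: N2 <- N7 -> N3
Condition 1 (no descendant of N2 in the set): holds — descendants of N2 are {N3}; none are in {N6, N7}.
Condition 2 (every backdoor path blocked by {N6, N7}):
  P1: blocked at fork node N6 ∈ conditioning set.
  P2: blocked at fork node N6 ∈ conditioning set.
  P3: blocked at fork node N6 ∈ conditioning set.
  P4: blocked at chain node N7 ∈ conditioning set.
  P5: blocked at chain node N7 ∈ conditioning set.
  P6: blocked at fork node N7 ∈ conditioning set.
{N6, N7} satisfies the backdoor criterion.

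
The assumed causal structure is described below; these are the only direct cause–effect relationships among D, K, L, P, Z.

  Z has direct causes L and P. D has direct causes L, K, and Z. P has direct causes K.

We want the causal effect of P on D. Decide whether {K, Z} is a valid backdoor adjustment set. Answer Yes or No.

No

Backdoor paths from P to D (paths whose first edge points into P):
  P1: P <- K -> D
Condition 1 (no descendant of P in the set): FAILS — Z is a descendant of P.
Condition 2 (every backdoor path blocked by {K, Z}):
  P1: blocked at fork node K ∈ conditioning set.
{K, Z} does not satisfy the backdoor criterion.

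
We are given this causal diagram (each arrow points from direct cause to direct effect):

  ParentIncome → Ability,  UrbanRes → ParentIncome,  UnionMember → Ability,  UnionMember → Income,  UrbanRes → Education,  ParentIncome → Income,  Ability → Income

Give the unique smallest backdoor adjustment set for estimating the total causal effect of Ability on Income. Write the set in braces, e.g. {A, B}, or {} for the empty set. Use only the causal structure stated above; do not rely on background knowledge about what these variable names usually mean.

{ParentIncome, UnionMember}

Variables eligible for adjustment (non-descendants of Ability, excluding Ability and Income): {Education, ParentIncome, UnionMember, UrbanRes}.
Backdoor paths from Ability to Income:
  P1: Ability <- ParentIncome -> Income
  P2: Ability <- UnionMember -> Income
The empty set is not sufficient: P1 (Ability <- ParentIncome -> Income) has no collider blocking it and no conditioned non-collider, so it is open.
Try {ParentIncome, UnionMember}:
  P1: blocked at fork node ParentIncome ∈ conditioning set.
  P2: blocked at fork node UnionMember ∈ conditioning set.
{ParentIncome, UnionMember} contains no descendant of Ability and blocks every backdoor path.
Every element of {ParentIncome, UnionMember} is needed (dropping ParentIncome leaves P1 open; dropping UnionMember leaves P2 open), so no proper subset is valid.
Among all size-2 subsets of the eligible variables, only {ParentIncome, UnionMember} blocks every backdoor path, so it is the unique smallest valid adjustment set.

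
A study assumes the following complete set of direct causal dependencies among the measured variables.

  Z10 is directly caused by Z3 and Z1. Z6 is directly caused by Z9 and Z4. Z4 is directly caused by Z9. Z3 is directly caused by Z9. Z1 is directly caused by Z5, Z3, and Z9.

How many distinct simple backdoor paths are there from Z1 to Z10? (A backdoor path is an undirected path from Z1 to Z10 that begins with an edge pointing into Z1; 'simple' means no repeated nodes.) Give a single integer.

2

A backdoor path from Z1 to Z10 is any simple undirected path whose first edge points into Z1 (i.e. leaves Z1 via a parent).
Parents of Z1: {Z3, Z5, Z9}.
Enumerating:
  P1: Z1 <- Z9 -> Z3 -> Z10
  P2: Z1 <- Z3 -> Z10
That exhausts the simple backdoor paths. Count: 2.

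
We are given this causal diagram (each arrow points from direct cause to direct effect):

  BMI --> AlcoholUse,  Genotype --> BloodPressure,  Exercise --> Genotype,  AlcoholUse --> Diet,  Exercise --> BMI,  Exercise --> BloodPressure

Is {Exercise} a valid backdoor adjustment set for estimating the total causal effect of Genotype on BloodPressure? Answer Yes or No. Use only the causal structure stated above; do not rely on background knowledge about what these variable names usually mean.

Backdoor paths from Genotype to BloodPressure (paths whose first edge points into Genotype):
  P1: Genotype <- Exercise -> BloodPressure
Condition 1 (no descendant of Genotype in the set): holds — descendants of Genotype are {BloodPressure}; none are in {Exercise}.
Condition 2 (every backdoor path blocked by {Exercise}):
  P1: blocked at fork node Exercise ∈ conditioning set.
{Exercise} satisfies the backdoor criterion.

Yes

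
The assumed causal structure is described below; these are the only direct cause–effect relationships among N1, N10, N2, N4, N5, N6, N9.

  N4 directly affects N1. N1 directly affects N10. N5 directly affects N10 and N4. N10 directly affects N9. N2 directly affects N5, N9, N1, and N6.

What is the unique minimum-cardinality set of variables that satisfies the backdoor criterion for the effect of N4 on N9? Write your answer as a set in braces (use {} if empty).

{N5}

Variables eligible for adjustment (non-descendants of N4, excluding N4 and N9): {N2, N5, N6}.
Backdoor paths from N4 to N9:
  P1: N4 <- N5 <- N2 -> N1 -> N10 -> N9
  P2: N4 <- N5 <- N2 -> N9
  P3: N4 <- N5 -> N10 <- N1 <- N2 -> N9
  P4: N4 <- N5 -> N10 -> N9
The empty set is not sufficient: P1 (N4 <- N5 <- N2 -> N1 -> N10 -> N9) has no collider blocking it and no conditioned non-collider, so it is open.
Try {N5}:
  P1: blocked at chain node N5 ∈ conditioning set.
  P2: blocked at chain node N5 ∈ conditioning set.
  P3: blocked at fork node N5 ∈ conditioning set.
  P4: blocked at fork node N5 ∈ conditioning set.
{N5} contains no descendant of N4 and blocks every backdoor path.
No other singleton works — e.g. {N2} leaves P4 open — so {N5} is the unique smallest valid adjustment set.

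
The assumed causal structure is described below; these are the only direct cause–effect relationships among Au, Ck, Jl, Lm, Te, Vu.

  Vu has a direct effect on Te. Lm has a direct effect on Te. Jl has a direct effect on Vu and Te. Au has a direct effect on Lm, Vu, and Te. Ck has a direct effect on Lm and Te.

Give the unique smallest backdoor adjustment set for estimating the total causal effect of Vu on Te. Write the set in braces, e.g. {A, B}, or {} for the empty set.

Variables eligible for adjustment (non-descendants of Vu, excluding Vu and Te): {Au, Ck, Jl, Lm}.
Backdoor paths from Vu to Te:
  P1: Vu <- Au -> Lm <- Ck -> Te
  P2: Vu <- Au -> Lm -> Te
  P3: Vu <- Au -> Te
  P4: Vu <- Jl -> Te
The empty set is not sufficient: P2 (Vu <- Au -> Lm -> Te) has no collider blocking it and no conditioned non-collider, so it is open.
Try {Au, Jl}:
  P1: blocked at fork node Au ∈ conditioning set.
  P2: blocked at fork node Au ∈ conditioning set.
  P3: blocked at fork node Au ∈ conditioning set.
  P4: blocked at fork node Jl ∈ conditioning set.
{Au, Jl} contains no descendant of Vu and blocks every backdoor path.
Every element of {Au, Jl} is needed (dropping Au leaves P2 open; dropping Jl leaves P4 open), so no proper subset is valid.
Among all size-2 subsets of the eligible variables, only {Au, Jl} blocks every backdoor path, so it is the unique smallest valid adjustment set.

{Au, Jl}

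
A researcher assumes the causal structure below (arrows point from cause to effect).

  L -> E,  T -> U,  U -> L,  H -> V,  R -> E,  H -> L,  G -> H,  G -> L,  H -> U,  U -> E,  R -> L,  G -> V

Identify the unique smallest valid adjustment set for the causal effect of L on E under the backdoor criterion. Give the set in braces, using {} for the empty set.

Variables eligible for adjustment (non-descendants of L, excluding L and E): {G, H, R, T, U, V}.
Backdoor paths from L to E:
  P1: L <- R -> E
  P2: L <- G -> H -> U -> E
  P3: L <- G -> V <- H -> U -> E
  P4: L <- H -> U -> E
  P5: L <- U -> E
The empty set is not sufficient: P1 (L <- R -> E) has no collider blocking it and no conditioned non-collider, so it is open.
Try {R, U}:
  P1: blocked at fork node R ∈ conditioning set.
  P2: blocked at chain node U ∈ conditioning set.
  P3: blocked at collider V (neither it nor any descendant is in the conditioning set).
  P4: blocked at chain node U ∈ conditioning set.
  P5: blocked at fork node U ∈ conditioning set.
{R, U} contains no descendant of L and blocks every backdoor path.
Every element of {R, U} is needed (dropping R leaves P1 open; dropping U leaves P2 open), so no proper subset is valid.
Among all size-2 subsets of the eligible variables, only {R, U} blocks every backdoor path, so it is the unique smallest valid adjustment set.

{R, U}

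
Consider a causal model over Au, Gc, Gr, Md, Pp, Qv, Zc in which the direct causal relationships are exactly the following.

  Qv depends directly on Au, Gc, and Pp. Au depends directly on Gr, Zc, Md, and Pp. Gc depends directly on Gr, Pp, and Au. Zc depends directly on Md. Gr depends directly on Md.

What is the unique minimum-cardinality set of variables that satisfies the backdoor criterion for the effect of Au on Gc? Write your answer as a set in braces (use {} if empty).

{Gr, Pp}

Variables eligible for adjustment (non-descendants of Au, excluding Au and Gc): {Gr, Md, Pp, Zc}.
Backdoor paths from Au to Gc:
  P1: Au <- Md -> Gr -> Gc
  P2: Au <- Pp -> Gc
  P3: Au <- Pp -> Qv <- Gc
  P4: Au <- Gr -> Gc
  P5: Au <- Zc <- Md -> Gr -> Gc
The empty set is not sufficient: P1 (Au <- Md -> Gr -> Gc) has no collider blocking it and no conditioned non-collider, so it is open.
Try {Gr, Pp}:
  P1: blocked at chain node Gr ∈ conditioning set.
  P2: blocked at fork node Pp ∈ conditioning set.
  P3: blocked at fork node Pp ∈ conditioning set.
  P4: blocked at fork node Gr ∈ conditioning set.
  P5: blocked at chain node Gr ∈ conditioning set.
{Gr, Pp} contains no descendant of Au and blocks every backdoor path.
Every element of {Gr, Pp} is needed (dropping Gr leaves P1 open; dropping Pp leaves P2 open), so no proper subset is valid.
Among all size-2 subsets of the eligible variables, only {Gr, Pp} blocks every backdoor path, so it is the unique smallest valid adjustment set.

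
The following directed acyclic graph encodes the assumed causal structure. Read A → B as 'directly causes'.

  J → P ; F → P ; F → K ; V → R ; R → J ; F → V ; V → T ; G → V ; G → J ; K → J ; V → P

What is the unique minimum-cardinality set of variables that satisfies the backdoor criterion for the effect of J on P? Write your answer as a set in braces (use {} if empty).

{F, V}

Variables eligible for adjustment (non-descendants of J, excluding J and P): {F, G, K, R, T, V}.
Backdoor paths from J to P:
  P1: J <- G -> V <- F -> P
  P2: J <- G -> V -> P
  P3: J <- K <- F -> V -> P
  P4: J <- K <- F -> P
  P5: J <- R <- V <- F -> P
  P6: J <- R <- V -> P
The empty set is not sufficient: P2 (J <- G -> V -> P) has no collider blocking it and no conditioned non-collider, so it is open.
Try {F, V}:
  P1: blocked at fork node F ∈ conditioning set.
  P2: blocked at chain node V ∈ conditioning set.
  P3: blocked at fork node F ∈ conditioning set.
  P4: blocked at fork node F ∈ conditioning set.
  P5: blocked at chain node V ∈ conditioning set.
  P6: blocked at fork node V ∈ conditioning set.
{F, V} contains no descendant of J and blocks every backdoor path.
Every element of {F, V} is needed (dropping F leaves P1 open; dropping V leaves P2 open), so no proper subset is valid.
Among all size-2 subsets of the eligible variables, only {F, V} blocks every backdoor path, so it is the unique smallest valid adjustment set.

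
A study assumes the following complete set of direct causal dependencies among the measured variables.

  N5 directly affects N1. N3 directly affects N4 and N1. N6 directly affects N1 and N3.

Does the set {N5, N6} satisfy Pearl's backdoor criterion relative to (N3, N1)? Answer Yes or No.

Backdoor paths from N3 to N1 (paths whose first edge points into N3):
  P1: N3 <- N6 -> N1
Condition 1 (no descendant of N3 in the set): holds — descendants of N3 are {N1, N4}; none are in {N5, N6}.
Condition 2 (every backdoor path blocked by {N5, N6}):
  P1: blocked at fork node N6 ∈ conditioning set.
{N5, N6} satisfies the backdoor criterion.

Yes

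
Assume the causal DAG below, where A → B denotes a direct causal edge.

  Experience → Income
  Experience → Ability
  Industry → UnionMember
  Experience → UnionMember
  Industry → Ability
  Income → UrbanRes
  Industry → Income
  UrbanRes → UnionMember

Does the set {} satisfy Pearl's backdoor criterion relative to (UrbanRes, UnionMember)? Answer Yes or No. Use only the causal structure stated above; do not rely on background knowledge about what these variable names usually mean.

No

Backdoor paths from UrbanRes to UnionMember (paths whose first edge points into UrbanRes):
  P1: UrbanRes <- Income <- Industry -> UnionMember
  P2: UrbanRes <- Income <- Industry -> Ability <- Experience -> UnionMember
  P3: UrbanRes <- Income <- Experience -> UnionMember
  P4: UrbanRes <- Income <- Experience -> Ability <- Industry -> UnionMember
Condition 1 (no descendant of UrbanRes in the set): holds — descendants of UrbanRes are {UnionMember}; none are in {}.
Condition 2 (every backdoor path blocked by {}):
  P1: open — no interior node is in the conditioning set.
  P2: blocked at collider Ability (neither it nor any descendant is in the conditioning set).
  P3: open — no interior node is in the conditioning set.
  P4: blocked at collider Ability (neither it nor any descendant is in the conditioning set).
{} does not satisfy the backdoor criterion.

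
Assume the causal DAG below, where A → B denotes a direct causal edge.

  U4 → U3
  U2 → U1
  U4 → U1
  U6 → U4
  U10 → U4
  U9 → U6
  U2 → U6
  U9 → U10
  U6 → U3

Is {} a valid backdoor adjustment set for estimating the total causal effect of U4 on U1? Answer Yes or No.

No

Backdoor paths from U4 to U1 (paths whose first edge points into U4):
  P1: U4 <- U10 <- U9 -> U6 <- U2 -> U1
  P2: U4 <- U6 <- U2 -> U1
Condition 1 (no descendant of U4 in the set): holds — descendants of U4 are {U1, U3}; none are in {}.
Condition 2 (every backdoor path blocked by {}):
  P1: blocked at collider U6 (neither it nor any descendant is in the conditioning set).
  P2: open — no interior node is in the conditioning set.
{} does not satisfy the backdoor criterion.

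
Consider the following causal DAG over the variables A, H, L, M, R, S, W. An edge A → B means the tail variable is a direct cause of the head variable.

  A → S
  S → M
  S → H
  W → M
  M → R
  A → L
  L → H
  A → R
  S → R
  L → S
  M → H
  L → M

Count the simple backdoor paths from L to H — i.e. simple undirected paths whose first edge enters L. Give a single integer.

A backdoor path from L to H is any simple undirected path whose first edge points into L (i.e. leaves L via a parent).
Parents of L: {A}.
Enumerating:
  P1: L <- A -> S -> M -> H
  P2: L <- A -> S -> R <- M -> H
  P3: L <- A -> S -> H
  P4: L <- A -> R <- S -> M -> H
  P5: L <- A -> R <- S -> H
  P6: L <- A -> R <- M <- S -> H
  P7: L <- A -> R <- M -> H
That exhausts the simple backdoor paths. Count: 7.

7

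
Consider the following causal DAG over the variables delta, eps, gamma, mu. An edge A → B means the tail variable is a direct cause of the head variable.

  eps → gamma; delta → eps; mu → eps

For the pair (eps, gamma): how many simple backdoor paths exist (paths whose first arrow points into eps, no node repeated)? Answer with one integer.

0

A backdoor path from eps to gamma is any simple undirected path whose first edge points into eps (i.e. leaves eps via a parent).
Parents of eps: {delta, mu}.
No simple path from any parent of eps reaches gamma without revisiting eps, so there are no backdoor paths.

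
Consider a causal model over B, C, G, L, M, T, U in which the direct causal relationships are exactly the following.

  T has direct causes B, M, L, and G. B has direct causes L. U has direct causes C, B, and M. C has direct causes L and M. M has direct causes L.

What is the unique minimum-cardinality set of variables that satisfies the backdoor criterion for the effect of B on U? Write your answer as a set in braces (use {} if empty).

Variables eligible for adjustment (non-descendants of B, excluding B and U): {C, G, L, M}.
Backdoor paths from B to U:
  P1: B <- L -> M -> C -> U
  P2: B <- L -> M -> U
  P3: B <- L -> C <- M -> U
  P4: B <- L -> C -> U
  P5: B <- L -> T <- M -> C -> U
  P6: B <- L -> T <- M -> U
The empty set is not sufficient: P1 (B <- L -> M -> C -> U) has no collider blocking it and no conditioned non-collider, so it is open.
Try {L}:
  P1: blocked at fork node L ∈ conditioning set.
  P2: blocked at fork node L ∈ conditioning set.
  P3: blocked at fork node L ∈ conditioning set.
  P4: blocked at fork node L ∈ conditioning set.
  P5: blocked at fork node L ∈ conditioning set.
  P6: blocked at fork node L ∈ conditioning set.
{L} contains no descendant of B and blocks every backdoor path.
No other singleton works — e.g. {M} leaves P4 open — so {L} is the unique smallest valid adjustment set.

{L}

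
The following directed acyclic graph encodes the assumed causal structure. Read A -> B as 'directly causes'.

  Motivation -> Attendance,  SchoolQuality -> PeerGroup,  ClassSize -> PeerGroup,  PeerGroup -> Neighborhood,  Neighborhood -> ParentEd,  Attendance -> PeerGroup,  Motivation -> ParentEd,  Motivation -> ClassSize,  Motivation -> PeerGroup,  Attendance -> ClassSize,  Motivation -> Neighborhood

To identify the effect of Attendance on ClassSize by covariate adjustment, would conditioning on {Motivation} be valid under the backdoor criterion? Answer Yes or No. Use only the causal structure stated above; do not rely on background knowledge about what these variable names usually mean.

Backdoor paths from Attendance to ClassSize (paths whose first edge points into Attendance):
  P1: Attendance <- Motivation -> ClassSize
  P2: Attendance <- Motivation -> PeerGroup <- ClassSize
  P3: Attendance <- Motivation -> Neighborhood <- PeerGroup <- ClassSize
  P4: Attendance <- Motivation -> ParentEd <- Neighborhood <- PeerGroup <- ClassSize
Condition 1 (no descendant of Attendance in the set): holds — descendants of Attendance are {ClassSize, Neighborhood, ParentEd, PeerGroup}; none are in {Motivation}.
Condition 2 (every backdoor path blocked by {Motivation}):
  P1: blocked at fork node Motivation ∈ conditioning set.
  P2: blocked at fork node Motivation ∈ conditioning set.
  P3: blocked at fork node Motivation ∈ conditioning set.
  P4: blocked at fork node Motivation ∈ conditioning set.
{Motivation} satisfies the backdoor criterion.

Yes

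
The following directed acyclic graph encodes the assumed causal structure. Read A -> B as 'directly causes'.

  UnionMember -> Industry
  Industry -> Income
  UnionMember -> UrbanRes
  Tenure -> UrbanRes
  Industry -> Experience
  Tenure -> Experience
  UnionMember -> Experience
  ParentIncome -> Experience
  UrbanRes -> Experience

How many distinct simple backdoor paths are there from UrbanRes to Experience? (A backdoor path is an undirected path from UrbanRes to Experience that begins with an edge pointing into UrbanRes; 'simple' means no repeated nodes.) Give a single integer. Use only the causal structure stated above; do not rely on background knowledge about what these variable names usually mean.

A backdoor path from UrbanRes to Experience is any simple undirected path whose first edge points into UrbanRes (i.e. leaves UrbanRes via a parent).
Parents of UrbanRes: {Tenure, UnionMember}.
Enumerating:
  P1: UrbanRes <- UnionMember -> Industry -> Experience
  P2: UrbanRes <- UnionMember -> Experience
  P3: UrbanRes <- Tenure -> Experience
That exhausts the simple backdoor paths. Count: 3.

3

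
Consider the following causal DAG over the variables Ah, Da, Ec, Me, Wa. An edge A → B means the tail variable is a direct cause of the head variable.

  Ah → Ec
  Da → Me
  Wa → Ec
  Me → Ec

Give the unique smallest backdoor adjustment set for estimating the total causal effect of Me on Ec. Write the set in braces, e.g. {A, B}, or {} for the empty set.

Variables eligible for adjustment (non-descendants of Me, excluding Me and Ec): {Ah, Da, Wa}.
Backdoor paths from Me to Ec:
  (none)
With no backdoor paths the empty set already satisfies the criterion, and it is trivially minimal.

{}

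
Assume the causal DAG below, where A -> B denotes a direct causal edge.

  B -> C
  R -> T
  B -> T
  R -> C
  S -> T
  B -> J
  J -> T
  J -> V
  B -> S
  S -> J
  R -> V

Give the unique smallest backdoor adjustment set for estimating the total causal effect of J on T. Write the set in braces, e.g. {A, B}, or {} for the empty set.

{B, S}

Variables eligible for adjustment (non-descendants of J, excluding J and T): {B, C, R, S}.
Backdoor paths from J to T:
  P1: J <- B -> S -> T
  P2: J <- B -> C <- R -> T
  P3: J <- B -> T
  P4: J <- S <- B -> C <- R -> T
  P5: J <- S <- B -> T
  P6: J <- S -> T
The empty set is not sufficient: P1 (J <- B -> S -> T) has no collider blocking it and no conditioned non-collider, so it is open.
Try {B, S}:
  P1: blocked at fork node B ∈ conditioning set.
  P2: blocked at fork node B ∈ conditioning set.
  P3: blocked at fork node B ∈ conditioning set.
  P4: blocked at chain node S ∈ conditioning set.
  P5: blocked at chain node S ∈ conditioning set.
  P6: blocked at fork node S ∈ conditioning set.
{B, S} contains no descendant of J and blocks every backdoor path.
Every element of {B, S} is needed (dropping B leaves P3 open; dropping S leaves P6 open), so no proper subset is valid.
Among all size-2 subsets of the eligible variables, only {B, S} blocks every backdoor path, so it is the unique smallest valid adjustment set.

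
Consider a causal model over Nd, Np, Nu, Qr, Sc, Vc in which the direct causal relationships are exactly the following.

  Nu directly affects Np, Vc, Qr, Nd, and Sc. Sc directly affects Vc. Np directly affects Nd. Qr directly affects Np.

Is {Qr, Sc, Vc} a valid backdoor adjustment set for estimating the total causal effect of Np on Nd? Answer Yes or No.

Backdoor paths from Np to Nd (paths whose first edge points into Np):
  P1: Np <- Nu -> Nd
  P2: Np <- Qr <- Nu -> Nd
Condition 1 (no descendant of Np in the set): holds — descendants of Np are {Nd}; none are in {Qr, Sc, Vc}.
Condition 2 (every backdoor path blocked by {Qr, Sc, Vc}):
  P1: open — no interior node is in the conditioning set.
  P2: blocked at chain node Qr ∈ conditioning set.
{Qr, Sc, Vc} does not satisfy the backdoor criterion.

No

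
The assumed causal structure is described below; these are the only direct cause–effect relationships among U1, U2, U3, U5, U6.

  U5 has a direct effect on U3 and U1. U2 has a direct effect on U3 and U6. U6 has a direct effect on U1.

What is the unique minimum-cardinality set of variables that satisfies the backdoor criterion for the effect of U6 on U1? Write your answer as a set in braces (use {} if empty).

{}

Variables eligible for adjustment (non-descendants of U6, excluding U6 and U1): {U2, U3, U5}.
Backdoor paths from U6 to U1:
  P1: U6 <- U2 -> U3 <- U5 -> U1
Each backdoor path contains an unconditioned collider, so every path is already blocked with the empty conditioning set:
  P1: blocked at collider U3 (neither it nor any descendant is in the conditioning set).
The empty set is therefore the unique smallest valid set.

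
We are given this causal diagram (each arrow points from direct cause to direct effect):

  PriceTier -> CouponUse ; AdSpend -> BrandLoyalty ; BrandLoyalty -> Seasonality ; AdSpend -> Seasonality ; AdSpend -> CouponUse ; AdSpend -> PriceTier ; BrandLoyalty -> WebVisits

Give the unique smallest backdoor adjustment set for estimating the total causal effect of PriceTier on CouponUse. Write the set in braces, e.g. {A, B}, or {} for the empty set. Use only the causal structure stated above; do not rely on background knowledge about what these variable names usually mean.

Variables eligible for adjustment (non-descendants of PriceTier, excluding PriceTier and CouponUse): {AdSpend, BrandLoyalty, Seasonality, WebVisits}.
Backdoor paths from PriceTier to CouponUse:
  P1: PriceTier <- AdSpend -> CouponUse
The empty set is not sufficient: P1 (PriceTier <- AdSpend -> CouponUse) has no collider blocking it and no conditioned non-collider, so it is open.
Try {AdSpend}:
  P1: blocked at fork node AdSpend ∈ conditioning set.
{AdSpend} contains no descendant of PriceTier and blocks every backdoor path.
No other singleton works — e.g. {BrandLoyalty} leaves P1 open — so {AdSpend} is the unique smallest valid adjustment set.

{AdSpend}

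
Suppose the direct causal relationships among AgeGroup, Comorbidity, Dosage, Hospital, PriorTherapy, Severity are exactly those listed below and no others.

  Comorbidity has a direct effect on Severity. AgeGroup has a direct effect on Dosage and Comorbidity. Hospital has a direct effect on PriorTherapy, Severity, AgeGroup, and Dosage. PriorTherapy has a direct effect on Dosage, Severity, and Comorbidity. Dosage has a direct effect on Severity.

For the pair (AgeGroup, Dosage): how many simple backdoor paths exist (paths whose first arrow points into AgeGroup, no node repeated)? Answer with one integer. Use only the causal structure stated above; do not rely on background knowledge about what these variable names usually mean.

A backdoor path from AgeGroup to Dosage is any simple undirected path whose first edge points into AgeGroup (i.e. leaves AgeGroup via a parent).
Parents of AgeGroup: {Hospital}.
Enumerating:
  P1: AgeGroup <- Hospital -> PriorTherapy -> Comorbidity -> Severity <- Dosage
  P2: AgeGroup <- Hospital -> PriorTherapy -> Dosage
  P3: AgeGroup <- Hospital -> PriorTherapy -> Severity <- Dosage
  P4: AgeGroup <- Hospital -> Dosage
  P5: AgeGroup <- Hospital -> Severity <- PriorTherapy -> Dosage
  P6: AgeGroup <- Hospital -> Severity <- Comorbidity <- PriorTherapy -> Dosage
  P7: AgeGroup <- Hospital -> Severity <- Dosage
That exhausts the simple backdoor paths. Count: 7.

7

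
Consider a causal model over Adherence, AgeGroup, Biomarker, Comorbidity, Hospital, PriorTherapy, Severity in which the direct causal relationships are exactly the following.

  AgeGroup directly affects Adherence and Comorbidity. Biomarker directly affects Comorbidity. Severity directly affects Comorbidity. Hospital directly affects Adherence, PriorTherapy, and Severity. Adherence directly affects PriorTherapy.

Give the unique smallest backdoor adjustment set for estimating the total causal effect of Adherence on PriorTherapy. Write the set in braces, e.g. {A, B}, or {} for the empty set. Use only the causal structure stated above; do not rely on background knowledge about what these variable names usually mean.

Variables eligible for adjustment (non-descendants of Adherence, excluding Adherence and PriorTherapy): {AgeGroup, Biomarker, Comorbidity, Hospital, Severity}.
Backdoor paths from Adherence to PriorTherapy:
  P1: Adherence <- AgeGroup -> Comorbidity <- Severity <- Hospital -> PriorTherapy
  P2: Adherence <- Hospital -> PriorTherapy
The empty set is not sufficient: P2 (Adherence <- Hospital -> PriorTherapy) has no collider blocking it and no conditioned non-collider, so it is open.
Try {Hospital}:
  P1: blocked at collider Comorbidity (neither it nor any descendant is in the conditioning set).
  P2: blocked at fork node Hospital ∈ conditioning set.
{Hospital} contains no descendant of Adherence and blocks every backdoor path.
No other singleton works — e.g. {AgeGroup} leaves P2 open — so {Hospital} is the unique smallest valid adjustment set.

{Hospital}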